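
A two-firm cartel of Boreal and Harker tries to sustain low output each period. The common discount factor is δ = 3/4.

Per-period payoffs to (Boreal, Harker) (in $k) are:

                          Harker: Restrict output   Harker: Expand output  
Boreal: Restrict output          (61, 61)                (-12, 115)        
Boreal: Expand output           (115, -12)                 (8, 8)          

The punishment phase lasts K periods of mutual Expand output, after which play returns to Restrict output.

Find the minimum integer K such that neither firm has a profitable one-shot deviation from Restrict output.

2

No profitable deviation requires (61−8)(δ+…+δ^K) ≥ 115−61, i.e. δ+…+δ^K ≥ 54/53 ≈ 1.0189.
With δ = 3/4, the partial sums are K=1: 0.7500, K=2: 1.3125.
K = 2 is the first length at which the sum reaches 1.0189.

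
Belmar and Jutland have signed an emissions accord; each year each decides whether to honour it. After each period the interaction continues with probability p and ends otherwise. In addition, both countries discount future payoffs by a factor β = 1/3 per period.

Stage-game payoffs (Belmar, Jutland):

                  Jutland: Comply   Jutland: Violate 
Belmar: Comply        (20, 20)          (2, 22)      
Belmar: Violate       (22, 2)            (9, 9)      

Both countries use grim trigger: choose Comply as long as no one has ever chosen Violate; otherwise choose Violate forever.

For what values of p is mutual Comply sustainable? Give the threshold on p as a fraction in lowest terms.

With continuation probability p and discount β, the effective per-period discount factor is βp.
Grim-trigger IC: βp ≥ (22−20)/(22−9) = 2/13.
So p ≥ (2/13)/(1/3) = 6/13.

6/13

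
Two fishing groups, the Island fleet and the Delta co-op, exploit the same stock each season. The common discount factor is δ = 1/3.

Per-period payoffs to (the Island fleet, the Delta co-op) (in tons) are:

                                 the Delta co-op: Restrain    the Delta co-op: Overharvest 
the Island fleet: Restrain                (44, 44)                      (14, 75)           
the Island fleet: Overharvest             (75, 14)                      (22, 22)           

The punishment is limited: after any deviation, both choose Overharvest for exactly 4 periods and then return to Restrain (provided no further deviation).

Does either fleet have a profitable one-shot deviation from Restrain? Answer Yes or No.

Yes

IC: δ+…+δ^4 ≥ (75−44)/(44−22) = 31/22.
At δ = 1/3: partial sum = 0.4938 < 1.4091. Cooperation not sustainable.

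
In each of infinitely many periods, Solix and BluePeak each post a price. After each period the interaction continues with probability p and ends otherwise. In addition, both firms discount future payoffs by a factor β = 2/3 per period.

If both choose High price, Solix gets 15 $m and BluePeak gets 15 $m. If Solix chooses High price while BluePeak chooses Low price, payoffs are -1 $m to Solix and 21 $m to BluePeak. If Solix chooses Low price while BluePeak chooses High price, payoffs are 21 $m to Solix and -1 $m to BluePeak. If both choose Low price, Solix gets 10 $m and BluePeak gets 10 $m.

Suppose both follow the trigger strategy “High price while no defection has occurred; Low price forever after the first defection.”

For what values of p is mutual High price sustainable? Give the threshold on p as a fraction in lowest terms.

With continuation probability p and discount β, the effective per-period discount factor is βp.
Grim-trigger IC: βp ≥ (21−15)/(21−10) = 6/11.
So p ≥ (6/11)/(2/3) = 9/11.

9/11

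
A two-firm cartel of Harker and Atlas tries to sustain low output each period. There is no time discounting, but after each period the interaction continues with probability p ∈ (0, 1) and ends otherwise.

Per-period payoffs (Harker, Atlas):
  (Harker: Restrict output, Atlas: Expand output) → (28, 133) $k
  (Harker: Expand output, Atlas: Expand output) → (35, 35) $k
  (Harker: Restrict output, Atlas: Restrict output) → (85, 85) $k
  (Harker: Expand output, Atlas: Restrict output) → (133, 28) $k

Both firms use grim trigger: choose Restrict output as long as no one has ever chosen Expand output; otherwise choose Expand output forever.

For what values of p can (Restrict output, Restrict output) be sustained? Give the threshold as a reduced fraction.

24/49

With no time discounting, the continuation probability p plays the role of the discount factor.
Grim-trigger IC: 85/(1−p) ≥ 133 + 35p/(1−p) ⇒ p ≥ (133−85)/(133−35) = 24/49.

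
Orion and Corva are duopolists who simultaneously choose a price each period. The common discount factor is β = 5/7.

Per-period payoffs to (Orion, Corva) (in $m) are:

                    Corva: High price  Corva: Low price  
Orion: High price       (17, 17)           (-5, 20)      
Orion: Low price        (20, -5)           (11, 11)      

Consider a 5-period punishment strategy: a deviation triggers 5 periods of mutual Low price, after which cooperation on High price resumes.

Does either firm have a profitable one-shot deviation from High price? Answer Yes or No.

No

A one-shot deviation gives 20 now, then 11 for 5 periods, then back to 17.
Gain from deviating: (20−17) today; loss: (17−11) in each of the next 5 periods.
No-deviation condition: (17−11)(β+…+β^5) ≥ 20−17, i.e. β+…+β^5 ≥ 1/2.
At β = 5/7: β+…+β^5 = 2.0352 ≥ 0.5000.
So cooperation is sustainable.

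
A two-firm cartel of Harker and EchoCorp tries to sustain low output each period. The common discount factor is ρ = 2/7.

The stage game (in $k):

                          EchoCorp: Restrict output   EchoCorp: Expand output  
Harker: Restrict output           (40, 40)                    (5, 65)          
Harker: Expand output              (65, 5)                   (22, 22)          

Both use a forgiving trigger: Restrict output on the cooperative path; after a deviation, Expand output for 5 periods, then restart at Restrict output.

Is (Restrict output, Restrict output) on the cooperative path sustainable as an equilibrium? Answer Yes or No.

Comparing payoff streams over the 6 periods until play realigns: cooperate → 40(1+ρ+…+ρ^5); deviate → 65 + 22(ρ+…+ρ^5).
Cooperation is sustained iff (40−22)(ρ+…+ρ^5) ≥ 65−40.
ρ+…+ρ^5 = 2/7·(1−(2/7)^5)/(1−2/7) = 0.3992, and (65−40)/(40−22) = 1.3889.
0.3992 < 1.3889, so cooperation is not sustainable.

No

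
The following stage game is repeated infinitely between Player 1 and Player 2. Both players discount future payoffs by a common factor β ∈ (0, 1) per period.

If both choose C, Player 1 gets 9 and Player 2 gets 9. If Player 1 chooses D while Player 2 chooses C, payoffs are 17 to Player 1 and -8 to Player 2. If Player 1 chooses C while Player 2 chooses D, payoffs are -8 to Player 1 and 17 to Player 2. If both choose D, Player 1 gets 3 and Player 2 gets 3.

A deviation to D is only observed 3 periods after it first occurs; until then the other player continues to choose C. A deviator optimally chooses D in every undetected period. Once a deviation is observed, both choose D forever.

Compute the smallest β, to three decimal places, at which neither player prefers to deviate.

0.830

The best deviation is to choose D for all 3 undetected periods, earning 17 each, then 3 forever once detected.
Deviation value: 17(1−β^3)/(1−β) + 3β^3/(1−β); cooperation value: 9/(1−β).
IC: 9 ≥ 17(1−β^3) + 3β^3 = 17 − 14β^3.
So β^3 ≥ 8/14 = 4/7, giving β ≥ (4/7)^(1/3) ≈ 0.830.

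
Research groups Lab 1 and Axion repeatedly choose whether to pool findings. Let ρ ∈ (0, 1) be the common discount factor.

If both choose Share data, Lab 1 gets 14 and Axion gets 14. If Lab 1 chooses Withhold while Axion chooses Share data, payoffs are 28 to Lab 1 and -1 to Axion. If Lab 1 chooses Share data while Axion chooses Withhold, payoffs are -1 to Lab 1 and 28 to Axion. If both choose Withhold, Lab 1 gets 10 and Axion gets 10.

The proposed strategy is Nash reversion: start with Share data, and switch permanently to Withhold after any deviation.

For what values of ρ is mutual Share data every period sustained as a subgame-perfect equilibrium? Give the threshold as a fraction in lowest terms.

Cooperation forever yields 14 each period: 14/(1−ρ).
Deviating yields 28 once, then 10 forever: 28 + 10ρ/(1−ρ).
No profitable deviation requires 14/(1−ρ) ≥ 28 + 10ρ/(1−ρ).
Multiplying by (1−ρ): 14 ≥ 28(1−ρ) + 10ρ = 28 − 18ρ.
So 18ρ ≥ 14, i.e. ρ ≥ 14/18 = 7/9.

7/9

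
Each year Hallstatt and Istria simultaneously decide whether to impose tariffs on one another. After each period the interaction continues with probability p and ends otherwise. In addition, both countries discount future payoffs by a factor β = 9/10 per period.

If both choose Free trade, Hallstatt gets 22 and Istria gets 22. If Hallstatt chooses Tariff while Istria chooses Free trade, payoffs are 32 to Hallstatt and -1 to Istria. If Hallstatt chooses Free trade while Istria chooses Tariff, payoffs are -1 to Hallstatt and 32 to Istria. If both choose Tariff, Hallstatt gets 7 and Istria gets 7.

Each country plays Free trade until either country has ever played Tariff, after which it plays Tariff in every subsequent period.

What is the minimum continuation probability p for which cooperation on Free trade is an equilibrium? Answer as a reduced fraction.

4/9

Expected continuation weight on next period's payoff is β·p = 9/10·p, which plays the role of the discount factor.
Cooperation requires 9/10·p ≥ (32−22)/(32−7) = 2/5, hence p ≥ 4/9.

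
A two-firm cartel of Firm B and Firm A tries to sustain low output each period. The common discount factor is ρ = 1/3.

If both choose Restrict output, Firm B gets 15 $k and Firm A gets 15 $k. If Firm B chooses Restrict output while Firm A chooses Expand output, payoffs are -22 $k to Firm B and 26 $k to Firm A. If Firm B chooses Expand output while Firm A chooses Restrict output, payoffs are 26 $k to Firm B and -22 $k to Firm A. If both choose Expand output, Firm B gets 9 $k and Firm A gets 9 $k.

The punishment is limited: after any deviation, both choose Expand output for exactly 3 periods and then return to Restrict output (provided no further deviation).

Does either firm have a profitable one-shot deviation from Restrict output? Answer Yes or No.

Comparing payoff streams over the 4 periods until play realigns: cooperate → 15(1+ρ+…+ρ^3); deviate → 26 + 9(ρ+…+ρ^3).
Cooperation is sustained iff (15−9)(ρ+…+ρ^3) ≥ 26−15.
ρ+…+ρ^3 = 1/3·(1−(1/3)^3)/(1−1/3) = 0.4815, and (26−15)/(15−9) = 1.8333.
0.4815 < 1.8333, so cooperation is not sustainable.

Yes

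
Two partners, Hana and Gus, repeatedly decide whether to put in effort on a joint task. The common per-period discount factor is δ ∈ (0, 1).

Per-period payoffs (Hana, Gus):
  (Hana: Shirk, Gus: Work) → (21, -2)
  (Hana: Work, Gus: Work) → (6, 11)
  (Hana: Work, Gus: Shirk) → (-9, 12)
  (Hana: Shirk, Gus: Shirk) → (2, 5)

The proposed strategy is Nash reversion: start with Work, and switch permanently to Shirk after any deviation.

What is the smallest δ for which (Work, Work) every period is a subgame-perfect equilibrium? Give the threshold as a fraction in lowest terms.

Hana's threshold: (21−6)/(21−2) = 15/19.
Gus's threshold: (12−11)/(12−5) = 1/7.
15/19 > 1/7, so Hana binds and δ* = 15/19.

15/19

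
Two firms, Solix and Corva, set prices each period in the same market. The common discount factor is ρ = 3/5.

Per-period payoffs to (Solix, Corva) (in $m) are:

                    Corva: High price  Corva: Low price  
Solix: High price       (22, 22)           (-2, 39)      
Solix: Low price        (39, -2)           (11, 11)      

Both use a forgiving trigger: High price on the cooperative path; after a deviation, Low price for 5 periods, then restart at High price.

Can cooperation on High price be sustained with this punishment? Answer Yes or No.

Comparing payoff streams over the 6 periods until play realigns: cooperate → 22(1+ρ+…+ρ^5); deviate → 39 + 11(ρ+…+ρ^5).
Cooperation is sustained iff (22−11)(ρ+…+ρ^5) ≥ 39−22.
ρ+…+ρ^5 = 3/5·(1−(3/5)^5)/(1−3/5) = 1.3834, and (39−22)/(22−11) = 1.5455.
1.3834 < 1.5455, so cooperation is not sustainable.

No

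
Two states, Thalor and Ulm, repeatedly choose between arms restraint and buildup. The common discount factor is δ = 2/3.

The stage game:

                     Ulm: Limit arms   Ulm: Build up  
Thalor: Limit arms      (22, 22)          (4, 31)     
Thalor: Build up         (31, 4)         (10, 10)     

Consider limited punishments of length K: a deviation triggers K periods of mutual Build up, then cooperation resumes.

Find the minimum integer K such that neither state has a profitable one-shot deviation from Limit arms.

IC: δ(1−δ^K)/(1−δ) ≥ (31−22)/(22−10) = 3/4.
With δ = 2/3: need 1 − δ^K ≥ 3/4·(1−2/3)/(2/3), i.e. δ^K ≤ 0.6250.
Since (2/3)^1 = 0.6667 and (2/3)^2 = 0.4444, the smallest such K is 2.

2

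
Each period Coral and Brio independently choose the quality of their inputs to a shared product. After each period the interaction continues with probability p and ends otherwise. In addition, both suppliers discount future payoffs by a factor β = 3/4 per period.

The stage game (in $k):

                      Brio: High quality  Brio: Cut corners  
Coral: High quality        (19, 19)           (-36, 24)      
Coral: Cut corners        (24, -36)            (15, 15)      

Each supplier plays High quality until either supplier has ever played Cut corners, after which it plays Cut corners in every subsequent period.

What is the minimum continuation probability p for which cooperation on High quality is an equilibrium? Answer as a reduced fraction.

Expected continuation weight on next period's payoff is β·p = 3/4·p, which plays the role of the discount factor.
Cooperation requires 3/4·p ≥ (24−19)/(24−15) = 5/9, hence p ≥ 20/27.

20/27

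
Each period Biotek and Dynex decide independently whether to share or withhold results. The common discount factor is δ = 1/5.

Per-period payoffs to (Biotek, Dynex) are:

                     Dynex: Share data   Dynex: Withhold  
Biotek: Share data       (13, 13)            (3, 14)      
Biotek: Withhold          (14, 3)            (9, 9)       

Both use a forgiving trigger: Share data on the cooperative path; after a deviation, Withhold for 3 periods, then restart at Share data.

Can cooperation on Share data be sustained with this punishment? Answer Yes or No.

No

Comparing payoff streams over the 4 periods until play realigns: cooperate → 13(1+δ+…+δ^3); deviate → 14 + 9(δ+…+δ^3).
Cooperation is sustained iff (13−9)(δ+…+δ^3) ≥ 14−13.
δ+…+δ^3 = 1/5·(1−(1/5)^3)/(1−1/5) = 0.2480, and (14−13)/(13−9) = 0.2500.
0.2480 < 0.2500, so cooperation is not sustainable.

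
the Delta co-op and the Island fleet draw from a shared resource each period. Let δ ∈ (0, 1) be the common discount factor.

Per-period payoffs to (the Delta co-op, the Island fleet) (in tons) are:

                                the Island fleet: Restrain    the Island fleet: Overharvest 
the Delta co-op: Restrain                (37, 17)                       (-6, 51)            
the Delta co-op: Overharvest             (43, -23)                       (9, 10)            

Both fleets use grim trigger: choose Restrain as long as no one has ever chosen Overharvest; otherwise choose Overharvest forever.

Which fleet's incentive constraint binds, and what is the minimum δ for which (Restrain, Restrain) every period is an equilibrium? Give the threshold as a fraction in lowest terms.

the Island fleet; δ ≥ 34/41

the Delta co-op's threshold: (43−37)/(43−9) = 3/17.
the Island fleet's threshold: (51−17)/(51−10) = 34/41.
3/17 < 34/41, so the Island fleet binds and δ* = 34/41.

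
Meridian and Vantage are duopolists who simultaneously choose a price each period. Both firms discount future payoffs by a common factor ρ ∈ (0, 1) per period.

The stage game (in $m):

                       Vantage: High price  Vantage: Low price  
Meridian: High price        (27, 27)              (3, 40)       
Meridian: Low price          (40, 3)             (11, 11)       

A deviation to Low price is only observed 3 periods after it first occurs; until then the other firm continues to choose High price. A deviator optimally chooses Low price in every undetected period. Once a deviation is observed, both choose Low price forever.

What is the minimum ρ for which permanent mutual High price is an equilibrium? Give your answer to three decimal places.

0.765

The best deviation is to choose Low price for all 3 undetected periods, earning 40 each, then 11 forever once detected.
Deviation value: 40(1−ρ^3)/(1−ρ) + 11ρ^3/(1−ρ); cooperation value: 27/(1−ρ).
IC: 27 ≥ 40(1−ρ^3) + 11ρ^3 = 40 − 29ρ^3.
So ρ^3 ≥ 13/29, giving ρ ≥ (13/29)^(1/3) ≈ 0.765.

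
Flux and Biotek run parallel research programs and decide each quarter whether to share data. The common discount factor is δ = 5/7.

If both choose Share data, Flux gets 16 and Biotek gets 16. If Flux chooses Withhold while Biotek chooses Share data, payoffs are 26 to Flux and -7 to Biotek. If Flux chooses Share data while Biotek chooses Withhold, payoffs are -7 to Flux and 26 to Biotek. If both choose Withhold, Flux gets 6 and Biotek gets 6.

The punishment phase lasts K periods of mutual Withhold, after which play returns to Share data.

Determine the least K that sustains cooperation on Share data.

Need Σ_{k=1}^{K} δ^k ≥ (26−16)/(16−6) = 1.0000 at δ = 5/7.
At K = 1 the sum is 0.7143 < 1.0000; at K = 2 it is 1.2245 ≥ 1.0000.
So the minimum punishment length is K = 2.

2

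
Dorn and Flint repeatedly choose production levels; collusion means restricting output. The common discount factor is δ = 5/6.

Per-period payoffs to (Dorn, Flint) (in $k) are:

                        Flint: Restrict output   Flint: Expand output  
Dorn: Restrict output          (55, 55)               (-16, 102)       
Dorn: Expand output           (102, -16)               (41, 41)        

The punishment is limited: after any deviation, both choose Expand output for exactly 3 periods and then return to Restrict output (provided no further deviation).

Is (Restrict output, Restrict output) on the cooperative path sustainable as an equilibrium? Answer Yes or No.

Comparing payoff streams over the 4 periods until play realigns: cooperate → 55(1+δ+…+δ^3); deviate → 102 + 41(δ+…+δ^3).
Cooperation is sustained iff (55−41)(δ+…+δ^3) ≥ 102−55.
δ+…+δ^3 = 5/6·(1−(5/6)^3)/(1−5/6) = 2.1065, and (102−55)/(55−41) = 3.3571.
2.1065 < 3.3571, so cooperation is not sustainable.

No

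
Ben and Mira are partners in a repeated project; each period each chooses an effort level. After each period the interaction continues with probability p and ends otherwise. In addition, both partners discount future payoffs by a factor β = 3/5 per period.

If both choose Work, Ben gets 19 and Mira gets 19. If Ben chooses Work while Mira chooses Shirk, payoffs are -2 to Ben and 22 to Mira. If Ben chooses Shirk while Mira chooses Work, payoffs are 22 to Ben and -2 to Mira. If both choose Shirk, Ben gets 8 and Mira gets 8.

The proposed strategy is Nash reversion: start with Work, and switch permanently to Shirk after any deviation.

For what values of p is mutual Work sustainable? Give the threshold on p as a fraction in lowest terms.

With continuation probability p and discount β, the effective per-period discount factor is βp.
Grim-trigger IC: βp ≥ (22−19)/(22−8) = 3/14.
So p ≥ (3/14)/(3/5) = 5/14.

5/14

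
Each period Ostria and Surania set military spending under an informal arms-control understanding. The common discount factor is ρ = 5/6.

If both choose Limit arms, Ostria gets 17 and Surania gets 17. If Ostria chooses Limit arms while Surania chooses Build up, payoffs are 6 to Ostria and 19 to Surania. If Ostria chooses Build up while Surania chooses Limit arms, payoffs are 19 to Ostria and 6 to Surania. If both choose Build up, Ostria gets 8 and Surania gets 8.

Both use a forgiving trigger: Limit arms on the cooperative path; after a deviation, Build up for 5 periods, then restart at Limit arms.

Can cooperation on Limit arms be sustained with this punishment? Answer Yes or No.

IC: ρ+…+ρ^5 ≥ (19−17)/(17−8) = 2/9.
At ρ = 5/6: partial sum = 2.9906 ≥ 0.2222. Cooperation sustainable.

Yes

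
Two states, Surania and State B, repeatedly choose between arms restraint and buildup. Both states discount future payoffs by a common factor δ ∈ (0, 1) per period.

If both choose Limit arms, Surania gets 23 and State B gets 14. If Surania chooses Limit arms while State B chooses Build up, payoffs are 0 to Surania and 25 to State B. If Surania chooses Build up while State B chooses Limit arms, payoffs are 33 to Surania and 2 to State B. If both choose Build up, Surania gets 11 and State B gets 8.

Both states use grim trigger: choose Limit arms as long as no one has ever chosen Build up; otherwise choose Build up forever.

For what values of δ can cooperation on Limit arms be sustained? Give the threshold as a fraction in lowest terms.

Surania's threshold: (33−23)/(33−11) = 5/11.
State B's threshold: (25−14)/(25−8) = 11/17.
5/11 < 11/17, so State B binds and δ* = 11/17.

11/17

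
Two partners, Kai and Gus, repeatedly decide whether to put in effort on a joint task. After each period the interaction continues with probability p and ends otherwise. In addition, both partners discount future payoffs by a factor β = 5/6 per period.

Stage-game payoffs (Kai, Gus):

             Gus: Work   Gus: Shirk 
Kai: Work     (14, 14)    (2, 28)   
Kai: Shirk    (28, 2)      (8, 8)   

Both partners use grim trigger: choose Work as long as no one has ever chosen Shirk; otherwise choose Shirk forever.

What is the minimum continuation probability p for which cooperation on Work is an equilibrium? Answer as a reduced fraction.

21/25

Expected continuation weight on next period's payoff is β·p = 5/6·p, which plays the role of the discount factor.
Cooperation requires 5/6·p ≥ (28−14)/(28−8) = 7/10, hence p ≥ 21/25.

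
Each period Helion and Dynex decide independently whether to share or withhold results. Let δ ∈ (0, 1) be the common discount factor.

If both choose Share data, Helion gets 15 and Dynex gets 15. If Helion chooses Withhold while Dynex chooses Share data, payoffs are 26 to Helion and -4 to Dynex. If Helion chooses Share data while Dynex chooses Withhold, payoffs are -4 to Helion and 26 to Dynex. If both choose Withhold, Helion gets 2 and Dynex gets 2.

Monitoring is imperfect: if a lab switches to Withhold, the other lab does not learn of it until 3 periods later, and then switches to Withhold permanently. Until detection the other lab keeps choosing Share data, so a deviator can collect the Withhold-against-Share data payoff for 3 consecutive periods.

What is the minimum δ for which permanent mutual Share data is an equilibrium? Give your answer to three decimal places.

Deviating for the 3 undetected periods gains 26−15 = 11 per period over cooperation, then loses 15−2 = 13 per period forever once punishment starts.
Gain: 11(1 + δ + … + δ^2); loss: 13·δ^3/(1−δ).
No profitable deviation ⇔ 11(1−δ^3) ≤ 13·δ^3, i.e. δ^3 ≥ 11/(11+13) = 11/24.
Hence δ ≥ (11/24)^(1/3) ≈ 0.771.

0.771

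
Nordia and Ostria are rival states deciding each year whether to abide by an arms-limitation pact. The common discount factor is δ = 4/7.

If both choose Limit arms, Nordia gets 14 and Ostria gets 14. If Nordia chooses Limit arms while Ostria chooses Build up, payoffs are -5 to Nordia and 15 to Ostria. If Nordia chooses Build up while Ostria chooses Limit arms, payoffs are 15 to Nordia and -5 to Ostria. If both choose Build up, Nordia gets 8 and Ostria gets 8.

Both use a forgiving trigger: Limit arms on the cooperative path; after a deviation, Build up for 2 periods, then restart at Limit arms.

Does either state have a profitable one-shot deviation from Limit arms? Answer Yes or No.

Comparing payoff streams over the 3 periods until play realigns: cooperate → 14(1+δ+…+δ^2); deviate → 15 + 8(δ+…+δ^2).
Cooperation is sustained iff (14−8)(δ+…+δ^2) ≥ 15−14.
δ+…+δ^2 = 4/7·(1−(4/7)^2)/(1−4/7) = 0.8980, and (15−14)/(14−8) = 0.1667.
0.8980 ≥ 0.1667, so cooperation is sustainable.

No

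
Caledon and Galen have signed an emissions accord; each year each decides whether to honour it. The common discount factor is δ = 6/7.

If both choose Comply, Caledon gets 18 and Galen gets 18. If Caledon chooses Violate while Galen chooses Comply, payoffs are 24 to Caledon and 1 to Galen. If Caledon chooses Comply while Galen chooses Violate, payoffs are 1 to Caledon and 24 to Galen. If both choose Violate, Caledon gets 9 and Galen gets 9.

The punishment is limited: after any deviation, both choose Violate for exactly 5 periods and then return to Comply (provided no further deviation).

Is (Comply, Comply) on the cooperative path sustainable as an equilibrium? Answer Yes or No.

Yes

A one-shot deviation gives 24 now, then 9 for 5 periods, then back to 18.
Gain from deviating: (24−18) today; loss: (18−9) in each of the next 5 periods.
No-deviation condition: (18−9)(δ+…+δ^5) ≥ 24−18, i.e. δ+…+δ^5 ≥ 2/3.
At δ = 6/7: δ+…+δ^5 = 3.2240 ≥ 0.6667.
So cooperation is sustainable.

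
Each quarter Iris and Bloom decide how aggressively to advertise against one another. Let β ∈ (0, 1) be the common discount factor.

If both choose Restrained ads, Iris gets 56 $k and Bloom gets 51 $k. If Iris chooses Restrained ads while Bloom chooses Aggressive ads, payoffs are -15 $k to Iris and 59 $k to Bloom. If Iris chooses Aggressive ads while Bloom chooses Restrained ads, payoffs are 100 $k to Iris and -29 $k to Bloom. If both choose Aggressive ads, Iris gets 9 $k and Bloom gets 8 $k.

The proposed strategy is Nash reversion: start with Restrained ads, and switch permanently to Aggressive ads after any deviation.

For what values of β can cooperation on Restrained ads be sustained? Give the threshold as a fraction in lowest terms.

44/91

For Iris: deviation gain 100−56 = 44, per-period punishment loss 56−9 = 47. IC gives β ≥ 44/91.
For Bloom: gain 8, loss 43 per period, so β ≥ 8/51.
The tighter constraint is Iris's, so cooperation needs β ≥ 44/91.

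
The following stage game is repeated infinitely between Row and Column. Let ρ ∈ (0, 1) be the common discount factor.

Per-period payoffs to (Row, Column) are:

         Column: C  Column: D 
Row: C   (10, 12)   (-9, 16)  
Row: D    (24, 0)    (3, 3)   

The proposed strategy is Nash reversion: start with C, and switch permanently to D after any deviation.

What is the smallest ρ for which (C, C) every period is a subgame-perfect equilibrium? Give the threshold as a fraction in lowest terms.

For Row: deviation gain 24−10 = 14, per-period punishment loss 10−3 = 7. IC gives ρ ≥ 14/21 = 2/3.
For Column: gain 4, loss 9 per period, so ρ ≥ 4/13.
The tighter constraint is Row's, so cooperation needs ρ ≥ 2/3.

2/3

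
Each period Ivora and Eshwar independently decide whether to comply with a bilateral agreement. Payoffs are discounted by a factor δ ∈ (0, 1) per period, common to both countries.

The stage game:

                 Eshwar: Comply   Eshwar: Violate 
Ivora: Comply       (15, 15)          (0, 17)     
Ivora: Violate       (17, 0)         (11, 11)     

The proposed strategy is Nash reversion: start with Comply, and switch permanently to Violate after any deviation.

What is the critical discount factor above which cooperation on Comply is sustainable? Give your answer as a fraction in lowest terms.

Under grim trigger the critical discount factor is (T−C)/(T−P) with T = 17, C = 15, P = 11.
δ* = (17−15)/(17−11) = 2/6 = 1/3.

1/3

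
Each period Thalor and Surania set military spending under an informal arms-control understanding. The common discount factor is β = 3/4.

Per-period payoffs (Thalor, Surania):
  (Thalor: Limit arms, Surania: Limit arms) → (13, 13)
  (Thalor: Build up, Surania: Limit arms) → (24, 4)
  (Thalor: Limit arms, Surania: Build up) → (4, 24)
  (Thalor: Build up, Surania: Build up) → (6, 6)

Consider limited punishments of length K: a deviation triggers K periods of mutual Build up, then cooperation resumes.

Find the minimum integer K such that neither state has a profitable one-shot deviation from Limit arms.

No profitable deviation requires (13−6)(β+…+β^K) ≥ 24−13, i.e. β+…+β^K ≥ 11/7 ≈ 1.5714.
With β = 3/4, the partial sums are K=1: 0.7500, K=2: 1.3125, K=3: 1.7344.
K = 3 is the first length at which the sum reaches 1.5714.

3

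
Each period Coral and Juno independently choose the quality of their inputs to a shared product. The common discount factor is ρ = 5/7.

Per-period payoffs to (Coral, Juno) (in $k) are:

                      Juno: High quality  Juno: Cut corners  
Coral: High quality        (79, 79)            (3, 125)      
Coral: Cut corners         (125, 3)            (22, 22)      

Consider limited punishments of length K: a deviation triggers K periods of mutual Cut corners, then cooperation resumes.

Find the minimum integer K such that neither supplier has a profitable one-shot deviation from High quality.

2

No profitable deviation requires (79−22)(ρ+…+ρ^K) ≥ 125−79, i.e. ρ+…+ρ^K ≥ 46/57 ≈ 0.8070.
With ρ = 5/7, the partial sums are K=1: 0.7143, K=2: 1.2245.
K = 2 is the first length at which the sum reaches 0.8070.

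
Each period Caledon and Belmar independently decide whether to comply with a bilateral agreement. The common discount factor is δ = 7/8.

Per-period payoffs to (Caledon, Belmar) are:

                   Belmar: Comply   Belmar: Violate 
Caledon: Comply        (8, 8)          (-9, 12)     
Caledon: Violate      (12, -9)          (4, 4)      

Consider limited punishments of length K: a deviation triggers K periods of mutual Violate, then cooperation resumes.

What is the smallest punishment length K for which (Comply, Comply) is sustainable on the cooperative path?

No profitable deviation requires (8−4)(δ+…+δ^K) ≥ 12−8, i.e. δ+…+δ^K ≥ 1 ≈ 1.0000.
With δ = 7/8, the partial sums are K=1: 0.8750, K=2: 1.6406.
K = 2 is the first length at which the sum reaches 1.0000.

2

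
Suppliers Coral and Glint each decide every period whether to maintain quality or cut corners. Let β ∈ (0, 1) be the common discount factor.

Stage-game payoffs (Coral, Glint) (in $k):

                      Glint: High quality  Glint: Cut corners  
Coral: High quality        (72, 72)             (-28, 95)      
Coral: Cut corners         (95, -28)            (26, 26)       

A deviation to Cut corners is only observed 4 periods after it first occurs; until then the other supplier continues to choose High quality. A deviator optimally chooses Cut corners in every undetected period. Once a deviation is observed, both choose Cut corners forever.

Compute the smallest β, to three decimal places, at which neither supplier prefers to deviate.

A deviator earns 95 for 4 periods, then 26 forever; cooperating earns 72 forever. Multiplying the IC by (1−β):
72 ≥ 95(1−β^4) + 26β^4, so 69·β^4 ≥ 23 and β^4 ≥ 1/3.
β ≥ (1/3)^(1/4) ≈ 0.760.

0.760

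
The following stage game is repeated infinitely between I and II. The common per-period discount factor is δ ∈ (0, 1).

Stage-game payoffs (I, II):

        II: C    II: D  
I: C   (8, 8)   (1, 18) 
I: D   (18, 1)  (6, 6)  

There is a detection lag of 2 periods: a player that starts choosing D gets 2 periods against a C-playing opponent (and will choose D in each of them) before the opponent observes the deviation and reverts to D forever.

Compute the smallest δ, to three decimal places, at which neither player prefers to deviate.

0.913

A deviator earns 18 for 2 periods, then 6 forever; cooperating earns 8 forever. Multiplying the IC by (1−δ):
8 ≥ 18(1−δ^2) + 6δ^2, so 12·δ^2 ≥ 10 and δ^2 ≥ 5/6.
δ ≥ (5/6)^(1/2) ≈ 0.913.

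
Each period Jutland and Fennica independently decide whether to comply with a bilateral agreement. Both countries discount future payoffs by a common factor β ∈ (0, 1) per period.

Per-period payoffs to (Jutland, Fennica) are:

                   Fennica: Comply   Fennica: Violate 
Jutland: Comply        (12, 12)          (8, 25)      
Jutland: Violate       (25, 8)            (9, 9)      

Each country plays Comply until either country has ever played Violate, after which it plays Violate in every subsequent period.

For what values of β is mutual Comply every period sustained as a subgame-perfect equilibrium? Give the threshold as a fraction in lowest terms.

13/16

Cooperation forever yields 12 each period: 12/(1−β).
Deviating yields 25 once, then 9 forever: 25 + 9β/(1−β).
No profitable deviation requires 12/(1−β) ≥ 25 + 9β/(1−β).
Multiplying by (1−β): 12 ≥ 25(1−β) + 9β = 25 − 16β.
So 16β ≥ 13, i.e. β ≥ 13/16.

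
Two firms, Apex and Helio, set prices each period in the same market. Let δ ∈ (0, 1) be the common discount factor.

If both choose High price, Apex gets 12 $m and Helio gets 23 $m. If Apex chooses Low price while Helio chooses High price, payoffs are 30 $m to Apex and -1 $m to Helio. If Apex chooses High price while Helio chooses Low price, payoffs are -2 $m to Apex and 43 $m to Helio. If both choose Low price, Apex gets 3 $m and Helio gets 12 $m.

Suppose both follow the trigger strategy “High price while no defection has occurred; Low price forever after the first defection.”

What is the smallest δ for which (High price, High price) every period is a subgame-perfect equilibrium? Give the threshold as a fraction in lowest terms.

For Apex: deviation gain 30−12 = 18, per-period punishment loss 12−3 = 9. IC gives δ ≥ 18/27 = 2/3.
For Helio: gain 20, loss 11 per period, so δ ≥ 20/31.
The tighter constraint is Apex's, so cooperation needs δ ≥ 2/3.

2/3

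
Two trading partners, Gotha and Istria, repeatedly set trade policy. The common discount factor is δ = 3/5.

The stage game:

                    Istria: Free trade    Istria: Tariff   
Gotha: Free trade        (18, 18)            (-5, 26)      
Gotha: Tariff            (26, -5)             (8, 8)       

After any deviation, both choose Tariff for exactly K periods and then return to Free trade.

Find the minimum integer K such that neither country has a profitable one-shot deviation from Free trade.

Need Σ_{k=1}^{K} δ^k ≥ (26−18)/(18−8) = 0.8000 at δ = 3/5.
At K = 1 the sum is 0.6000 < 0.8000; at K = 2 it is 0.9600 ≥ 0.8000.
So the minimum punishment length is K = 2.

2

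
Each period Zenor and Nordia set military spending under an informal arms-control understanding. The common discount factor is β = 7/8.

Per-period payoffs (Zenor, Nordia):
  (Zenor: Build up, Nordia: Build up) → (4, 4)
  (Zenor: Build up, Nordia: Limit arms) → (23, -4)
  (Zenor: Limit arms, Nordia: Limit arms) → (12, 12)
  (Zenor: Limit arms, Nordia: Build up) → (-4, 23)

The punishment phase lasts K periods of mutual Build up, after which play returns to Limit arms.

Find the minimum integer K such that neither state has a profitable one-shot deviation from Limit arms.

No profitable deviation requires (12−4)(β+…+β^K) ≥ 23−12, i.e. β+…+β^K ≥ 11/8 ≈ 1.3750.
With β = 7/8, the partial sums are K=1: 0.8750, K=2: 1.6406.
K = 2 is the first length at which the sum reaches 1.3750.

2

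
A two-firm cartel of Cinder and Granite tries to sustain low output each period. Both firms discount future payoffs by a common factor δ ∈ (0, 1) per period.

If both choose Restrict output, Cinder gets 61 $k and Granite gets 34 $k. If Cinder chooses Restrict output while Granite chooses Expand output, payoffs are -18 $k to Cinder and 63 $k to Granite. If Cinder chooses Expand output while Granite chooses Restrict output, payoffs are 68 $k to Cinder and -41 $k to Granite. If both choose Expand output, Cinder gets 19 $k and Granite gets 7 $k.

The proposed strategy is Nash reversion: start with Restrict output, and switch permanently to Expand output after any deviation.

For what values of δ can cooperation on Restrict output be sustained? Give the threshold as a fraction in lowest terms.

Cinder's threshold: (68−61)/(68−19) = 1/7.
Granite's threshold: (63−34)/(63−7) = 29/56.
1/7 < 29/56, so Granite binds and δ* = 29/56.

29/56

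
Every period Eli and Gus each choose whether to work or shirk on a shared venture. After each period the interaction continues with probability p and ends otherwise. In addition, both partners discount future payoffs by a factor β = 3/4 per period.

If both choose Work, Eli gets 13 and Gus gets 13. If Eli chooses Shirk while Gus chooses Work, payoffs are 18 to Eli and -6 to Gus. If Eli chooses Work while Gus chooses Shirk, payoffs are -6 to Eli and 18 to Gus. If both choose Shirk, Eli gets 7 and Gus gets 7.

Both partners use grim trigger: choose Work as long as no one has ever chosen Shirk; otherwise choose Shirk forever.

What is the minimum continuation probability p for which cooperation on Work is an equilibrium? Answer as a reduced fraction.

20/33

Expected continuation weight on next period's payoff is β·p = 3/4·p, which plays the role of the discount factor.
Cooperation requires 3/4·p ≥ (18−13)/(18−7) = 5/11, hence p ≥ 20/33.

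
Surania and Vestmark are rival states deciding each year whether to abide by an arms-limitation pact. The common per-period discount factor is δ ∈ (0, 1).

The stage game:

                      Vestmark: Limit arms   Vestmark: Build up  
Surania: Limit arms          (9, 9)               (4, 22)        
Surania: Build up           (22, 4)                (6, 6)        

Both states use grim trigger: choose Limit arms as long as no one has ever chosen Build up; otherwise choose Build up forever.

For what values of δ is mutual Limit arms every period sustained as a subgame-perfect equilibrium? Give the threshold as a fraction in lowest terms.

9/(1−δ) ≥ 22 + 6δ/(1−δ)
9 ≥ 22 − 16δ
δ ≥ 13/16.

13/16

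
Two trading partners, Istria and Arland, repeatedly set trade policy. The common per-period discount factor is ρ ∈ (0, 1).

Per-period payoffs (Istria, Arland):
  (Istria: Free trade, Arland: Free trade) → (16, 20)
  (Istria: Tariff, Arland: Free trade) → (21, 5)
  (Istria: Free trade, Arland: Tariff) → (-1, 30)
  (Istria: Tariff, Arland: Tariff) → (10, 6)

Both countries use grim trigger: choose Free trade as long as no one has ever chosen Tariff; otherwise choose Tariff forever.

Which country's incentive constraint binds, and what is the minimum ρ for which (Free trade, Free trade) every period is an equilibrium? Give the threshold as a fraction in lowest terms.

Istria; ρ ≥ 5/11

For Istria: deviation gain 21−16 = 5, per-period punishment loss 16−10 = 6. IC gives ρ ≥ 5/11.
For Arland: gain 10, loss 14 per period, so ρ ≥ 10/24 = 5/12.
The tighter constraint is Istria's, so cooperation needs ρ ≥ 5/11.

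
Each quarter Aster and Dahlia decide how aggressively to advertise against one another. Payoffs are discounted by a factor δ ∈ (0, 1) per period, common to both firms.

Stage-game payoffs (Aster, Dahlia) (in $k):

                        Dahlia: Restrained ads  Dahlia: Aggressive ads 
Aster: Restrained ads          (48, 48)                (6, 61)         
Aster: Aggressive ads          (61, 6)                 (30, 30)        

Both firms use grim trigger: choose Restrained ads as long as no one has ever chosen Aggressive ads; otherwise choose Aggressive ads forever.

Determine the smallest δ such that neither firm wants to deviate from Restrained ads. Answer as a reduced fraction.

13/31

48/(1−δ) ≥ 61 + 30δ/(1−δ)
48 ≥ 61 − 31δ
δ ≥ 13/31.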